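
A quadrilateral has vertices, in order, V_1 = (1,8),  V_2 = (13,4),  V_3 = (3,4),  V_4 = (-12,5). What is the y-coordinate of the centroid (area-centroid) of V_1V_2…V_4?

Apply the shoelace formula. First the cross-terms c_i = x_i·y_{i+1} − x_{i+1}·y_i:
  -100, 40, 63, -101  ⇒  2A = -98, A = -49.
Then Σ (y_i + y_{i+1})·c_i = -1626, so ȳ = -1626 / (6·(-49)) = 271/49.

271/49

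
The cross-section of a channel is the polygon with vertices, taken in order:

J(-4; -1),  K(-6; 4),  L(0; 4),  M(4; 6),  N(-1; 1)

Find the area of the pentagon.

23.5

Apply Gauss's area formula: 2A = Σ (x_i·y_{i+1} − x_{i+1}·y_i), indices taken mod 5.
Cross-terms: -22, -24, -16, 10, 5  ⇒  Σ = -47
Area = |Σ|/2 = 23.5.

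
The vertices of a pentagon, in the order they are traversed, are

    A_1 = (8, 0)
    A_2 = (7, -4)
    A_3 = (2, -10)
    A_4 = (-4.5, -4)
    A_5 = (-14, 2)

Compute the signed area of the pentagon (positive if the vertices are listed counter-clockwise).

-114

A_1→A_2: (8)(-4) − (7)(0) = -32
A_2→A_3: (7)(-10) − (2)(-4) = -62
A_3→A_4: (2)(-4) − (-4.5)(-10) = -53
A_4→A_5: (-4.5)(2) − (-14)(-4) = -65
A_5→A_1: (-14)(0) − (8)(2) = -16
Σ = -228
Signed area = Σ/2 = -114 (negative ⇒ clockwise traversal).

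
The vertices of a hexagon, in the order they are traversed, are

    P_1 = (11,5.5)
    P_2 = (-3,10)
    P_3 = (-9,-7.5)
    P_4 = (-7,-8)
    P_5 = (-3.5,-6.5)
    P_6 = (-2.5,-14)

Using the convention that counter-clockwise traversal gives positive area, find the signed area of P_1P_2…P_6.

224.5

Apply the shoelace (surveyor's) formula: 2A = Σ (x_i·y_{i+1} − x_{i+1}·y_i), indices taken mod 6.
Σ = (126.5) + (112.5) + (19.5) + (17.5) + (32.75) + (140.25) = 449
Signed area = Σ/2 = 224.5 (positive ⇒ counter-clockwise traversal).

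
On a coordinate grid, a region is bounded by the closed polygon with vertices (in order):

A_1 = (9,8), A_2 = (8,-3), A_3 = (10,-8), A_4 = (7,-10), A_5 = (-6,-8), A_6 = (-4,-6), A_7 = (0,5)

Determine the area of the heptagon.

173

A_1→A_2: (9)(-3) − (8)(8) = -91
A_2→A_3: (8)(-8) − (10)(-3) = -34
A_3→A_4: (10)(-10) − (7)(-8) = -44
A_4→A_5: (7)(-8) − (-6)(-10) = -116
A_5→A_6: (-6)(-6) − (-4)(-8) = 4
A_6→A_7: (-4)(5) − (0)(-6) = -20
A_7→A_1: (0)(8) − (9)(5) = -45
Σ = -346
Area = |Σ|/2 = 173.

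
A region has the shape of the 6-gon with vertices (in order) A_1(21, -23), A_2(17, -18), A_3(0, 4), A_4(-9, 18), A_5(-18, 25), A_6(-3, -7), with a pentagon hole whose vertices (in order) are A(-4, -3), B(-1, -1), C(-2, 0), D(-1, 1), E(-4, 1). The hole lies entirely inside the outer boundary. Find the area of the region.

308.5

Outer boundary:
A_1→A_2: (21)(-18) − (17)(-23) = 13
A_2→A_3: (17)(4) − (0)(-18) = 68
A_3→A_4: (0)(18) − (-9)(4) = 36
A_4→A_5: (-9)(25) − (-18)(18) = 99
A_5→A_6: (-18)(-7) − (-3)(25) = 201
A_6→A_1: (-3)(-23) − (21)(-7) = 216
Σ = 633
Area = |Σ|/2 = 316.5.
Hole:
Apply the shoelace formula: 2A = Σ (x_i·y_{i+1} − x_{i+1}·y_i), indices taken mod 5.
Cross-terms: 1, -2, -2, 3, 16  ⇒  Σ = 16
Area = |Σ|/2 = 8.
Net area = 316.5 − 8 = 308.5.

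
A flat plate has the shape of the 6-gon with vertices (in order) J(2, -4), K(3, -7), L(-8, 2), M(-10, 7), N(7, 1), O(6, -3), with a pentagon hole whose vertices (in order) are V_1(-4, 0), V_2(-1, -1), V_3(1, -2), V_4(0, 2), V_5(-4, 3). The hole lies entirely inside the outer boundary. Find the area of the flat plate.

Outer boundary:
Apply Gauss's area formula: 2A = Σ (x_i·y_{i+1} − x_{i+1}·y_i), indices taken mod 6.
J→K: (2)(-7) − (3)(-4) = -2
K→L: (3)(2) − (-8)(-7) = -50
L→M: (-8)(7) − (-10)(2) = -36
M→N: (-10)(1) − (7)(7) = -59
N→O: (7)(-3) − (6)(1) = -27
O→J: (6)(-4) − (2)(-3) = -18
Σ = -192
Area = |Σ|/2 = 96.
Hole:
Apply the surveyor's formula: 2A = Σ (x_i·y_{i+1} − x_{i+1}·y_i), indices taken mod 5.
Σ = (4) + (3) + (2) + (8) + (12) = 29
Area = |Σ|/2 = 14.5.
Net area = 96 − 14.5 = 81.5.

81.5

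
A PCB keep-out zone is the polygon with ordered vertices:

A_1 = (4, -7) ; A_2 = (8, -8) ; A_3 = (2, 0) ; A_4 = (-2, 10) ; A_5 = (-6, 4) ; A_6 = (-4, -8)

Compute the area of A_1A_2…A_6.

118

Cross-terms: 24, 16, 20, 52, 64, 60  ⇒  Σ = 236
Area = |Σ|/2 = 118.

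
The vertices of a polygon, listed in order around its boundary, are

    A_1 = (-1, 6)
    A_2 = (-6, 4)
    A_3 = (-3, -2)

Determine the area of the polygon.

18

Apply the surveyor's formula: 2A = Σ (x_i·y_{i+1} − x_{i+1}·y_i), indices taken mod 3.
A_1→A_2: (-1)(4) − (-6)(6) = 32
A_2→A_3: (-6)(-2) − (-3)(4) = 24
A_3→A_1: (-3)(6) − (-1)(-2) = -20
Σ = 36
Area = |Σ|/2 = 18.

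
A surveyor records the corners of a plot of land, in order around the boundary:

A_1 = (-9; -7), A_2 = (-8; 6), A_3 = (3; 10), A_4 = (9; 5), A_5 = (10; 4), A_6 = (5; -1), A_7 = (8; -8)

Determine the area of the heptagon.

243.5

Apply the shoelace formula: 2A = Σ (x_i·y_{i+1} − x_{i+1}·y_i), indices taken mod 7.
Σ = (-110) + (-98) + (-75) + (-14) + (-30) + (-32) + (-128) = -487
Area = |Σ|/2 = 243.5.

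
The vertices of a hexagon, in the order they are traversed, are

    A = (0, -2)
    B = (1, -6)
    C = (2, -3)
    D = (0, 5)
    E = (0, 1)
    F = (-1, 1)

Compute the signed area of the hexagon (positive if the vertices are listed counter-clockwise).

Σ = (2) + (9) + (10) + (0) + (1) + (2) = 24
Signed area = Σ/2 = 12 (positive ⇒ counter-clockwise traversal).

12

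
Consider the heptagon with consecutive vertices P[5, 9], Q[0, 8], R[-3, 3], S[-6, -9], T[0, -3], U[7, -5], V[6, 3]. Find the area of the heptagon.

Apply the shoelace (surveyor's) formula: 2A = Σ (x_i·y_{i+1} − x_{i+1}·y_i), indices taken mod 7.
Cross-terms: 40, 24, 45, 18, 21, 51, 39  ⇒  Σ = 238
Area = |Σ|/2 = 119.

119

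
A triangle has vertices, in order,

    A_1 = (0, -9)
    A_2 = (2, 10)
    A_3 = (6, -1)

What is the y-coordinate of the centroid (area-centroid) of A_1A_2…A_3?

Apply the shoelace formula. First the cross-terms c_i = x_i·y_{i+1} − x_{i+1}·y_i:
  18, -62, -54  ⇒  2A = -98, A = -49.
Then Σ (y_i + y_{i+1})·c_i = 0, so ȳ = 0 / (6·(-49)) = 0.

0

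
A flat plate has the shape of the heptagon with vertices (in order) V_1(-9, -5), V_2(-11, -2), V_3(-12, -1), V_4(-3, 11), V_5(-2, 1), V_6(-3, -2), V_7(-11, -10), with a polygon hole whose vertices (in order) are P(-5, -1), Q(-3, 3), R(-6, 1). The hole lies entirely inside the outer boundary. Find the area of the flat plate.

89

Outer boundary:
Apply the shoelace (surveyor's) formula: 2A = Σ (x_i·y_{i+1} − x_{i+1}·y_i), indices taken mod 7.
Cross-terms: -37, -13, -135, 19, 7, 8, -35  ⇒  Σ = -186
Area = |Σ|/2 = 93.
Hole:
Apply the surveyor's formula: 2A = Σ (x_i·y_{i+1} − x_{i+1}·y_i), indices taken mod 3.
P→Q: (-5)(3) − (-3)(-1) = -18
Q→R: (-3)(1) − (-6)(3) = 15
R→P: (-6)(-1) − (-5)(1) = 11
Σ = 8
Area = |Σ|/2 = 4.
Net area = 93 − 4 = 89.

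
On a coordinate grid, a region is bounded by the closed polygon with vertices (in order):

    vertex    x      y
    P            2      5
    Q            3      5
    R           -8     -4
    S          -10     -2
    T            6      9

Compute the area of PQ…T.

Apply the shoelace (surveyor's) formula: 2A = Σ (x_i·y_{i+1} − x_{i+1}·y_i), indices taken mod 5.
P→Q: (2)(5) − (3)(5) = -5
Q→R: (3)(-4) − (-8)(5) = 28
R→S: (-8)(-2) − (-10)(-4) = -24
S→T: (-10)(9) − (6)(-2) = -78
T→P: (6)(5) − (2)(9) = 12
Σ = -67
Area = |Σ|/2 = 33.5.

33.5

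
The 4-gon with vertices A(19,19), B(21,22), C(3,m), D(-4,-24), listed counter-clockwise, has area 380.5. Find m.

The doubled signed area Σ (x_i y_{i+1} − x_{i+1} y_i) is linear in m.
With m=0 it equals 261; the coefficient of m is 25 (from the two edges through C).
So 25·m + 261 = 2·380.5 = 761 ⇒ m = 20.

20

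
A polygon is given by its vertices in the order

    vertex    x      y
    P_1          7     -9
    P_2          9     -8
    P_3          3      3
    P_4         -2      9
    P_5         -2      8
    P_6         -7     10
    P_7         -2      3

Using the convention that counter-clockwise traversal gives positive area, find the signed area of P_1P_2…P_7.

Σ = (25) + (51) + (33) + (2) + (36) + (-1) + (-3) = 143
Signed area = Σ/2 = 71.5 (positive ⇒ counter-clockwise traversal).

71.5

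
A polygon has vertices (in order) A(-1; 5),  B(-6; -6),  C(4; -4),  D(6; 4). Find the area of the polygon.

A→B: (-1)(-6) − (-6)(5) = 36
B→C: (-6)(-4) − (4)(-6) = 48
C→D: (4)(4) − (6)(-4) = 40
D→A: (6)(5) − (-1)(4) = 34
Σ = 158
Area = |Σ|/2 = 79.

79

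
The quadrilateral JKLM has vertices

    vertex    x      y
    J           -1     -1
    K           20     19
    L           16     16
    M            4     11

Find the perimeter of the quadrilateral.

60

|JK| = √((21)² + (20)²) = √841 = 29
|KL| = √((-4)² + (-3)²) = √25 = 5
|LM| = √((-12)² + (-5)²) = √169 = 13
|MJ| = √((-5)² + (-12)²) = √169 = 13
Perimeter = 29 + 5 + 13 + 13 = 60.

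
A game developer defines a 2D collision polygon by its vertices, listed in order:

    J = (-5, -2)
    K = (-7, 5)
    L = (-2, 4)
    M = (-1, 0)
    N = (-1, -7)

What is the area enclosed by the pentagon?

Apply the shoelace formula: 2A = Σ (x_i·y_{i+1} − x_{i+1}·y_i), indices taken mod 5.
Σ = (-39) + (-18) + (4) + (7) + (-33) = -79
Area = |Σ|/2 = 39.5.

39.5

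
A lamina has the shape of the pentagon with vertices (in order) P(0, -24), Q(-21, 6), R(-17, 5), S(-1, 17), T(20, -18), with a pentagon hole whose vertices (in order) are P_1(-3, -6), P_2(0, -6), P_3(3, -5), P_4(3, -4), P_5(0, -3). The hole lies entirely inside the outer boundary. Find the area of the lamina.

786

Outer boundary:
Σ = (-504) + (-3) + (-284) + (-322) + (-480) = -1593
Area = |Σ|/2 = 796.5.
Hole:
Apply the shoelace (surveyor's) formula: 2A = Σ (x_i·y_{i+1} − x_{i+1}·y_i), indices taken mod 5.
Cross-terms: 18, 18, 3, -9, -9  ⇒  Σ = 21
Area = |Σ|/2 = 10.5.
Net area = 796.5 − 10.5 = 786.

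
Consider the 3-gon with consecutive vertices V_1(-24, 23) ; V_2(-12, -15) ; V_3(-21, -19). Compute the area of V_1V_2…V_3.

195

Apply the surveyor's formula: 2A = Σ (x_i·y_{i+1} − x_{i+1}·y_i), indices taken mod 3.
Σ = (636) + (-87) + (-939) = -390
Area = |Σ|/2 = 195.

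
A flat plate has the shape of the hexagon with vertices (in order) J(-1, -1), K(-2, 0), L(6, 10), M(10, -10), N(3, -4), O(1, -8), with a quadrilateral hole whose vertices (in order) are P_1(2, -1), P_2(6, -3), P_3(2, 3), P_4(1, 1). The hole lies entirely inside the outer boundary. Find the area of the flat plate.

100.5

Outer boundary:
Cross-terms: -2, -20, -160, -10, -20, -9  ⇒  Σ = -221
Area = |Σ|/2 = 110.5.
Hole:
Σ = (0) + (24) + (-1) + (-3) = 20
Area = |Σ|/2 = 10.
Net area = 110.5 − 10 = 100.5.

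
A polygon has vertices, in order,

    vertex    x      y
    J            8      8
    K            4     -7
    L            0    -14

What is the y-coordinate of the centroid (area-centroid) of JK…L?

-13/3

Apply the shoelace (surveyor's) formula. First the cross-terms c_i = x_i·y_{i+1} − x_{i+1}·y_i:
  -88, -56, 112  ⇒  2A = -32, A = -16.
Then Σ (y_i + y_{i+1})·c_i = 416, so ȳ = 416 / (6·(-16)) = -13/3.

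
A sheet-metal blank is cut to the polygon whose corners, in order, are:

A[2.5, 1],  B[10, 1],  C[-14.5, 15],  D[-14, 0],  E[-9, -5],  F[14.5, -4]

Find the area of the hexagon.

Σ = (-7.5) + (164.5) + (210) + (70) + (108.5) + (24.5) = 570
Area = |Σ|/2 = 285.

285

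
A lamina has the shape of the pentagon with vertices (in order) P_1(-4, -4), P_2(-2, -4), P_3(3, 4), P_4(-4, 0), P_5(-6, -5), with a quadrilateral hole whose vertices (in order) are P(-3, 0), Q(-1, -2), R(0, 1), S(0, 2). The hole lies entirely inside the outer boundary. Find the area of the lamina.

20.5

Outer boundary:
Σ = (8) + (4) + (16) + (20) + (4) = 52
Area = |Σ|/2 = 26.
Hole:
Apply the shoelace (surveyor's) formula: 2A = Σ (x_i·y_{i+1} − x_{i+1}·y_i), indices taken mod 4.
P→Q: (-3)(-2) − (-1)(0) = 6
Q→R: (-1)(1) − (0)(-2) = -1
R→S: (0)(2) − (0)(1) = 0
S→P: (0)(0) − (-3)(2) = 6
Σ = 11
Area = |Σ|/2 = 5.5.
Net area = 26 − 5.5 = 20.5.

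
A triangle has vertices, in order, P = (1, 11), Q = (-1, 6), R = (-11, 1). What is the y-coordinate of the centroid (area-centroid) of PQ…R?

Apply Gauss's area formula. First the cross-terms c_i = x_i·y_{i+1} − x_{i+1}·y_i:
  17, 65, -122  ⇒  2A = -40, A = -20.
Then Σ (y_i + y_{i+1})·c_i = -720, so ȳ = -720 / (6·(-20)) = 6.

6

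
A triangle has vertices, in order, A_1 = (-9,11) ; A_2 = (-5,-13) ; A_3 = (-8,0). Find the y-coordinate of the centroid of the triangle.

Apply the surveyor's formula. First the cross-terms c_i = x_i·y_{i+1} − x_{i+1}·y_i:
  172, -104, -88  ⇒  2A = -20, A = -10.
Then Σ (y_i + y_{i+1})·c_i = 40, so ȳ = 40 / (6·(-10)) = -2/3.

-2/3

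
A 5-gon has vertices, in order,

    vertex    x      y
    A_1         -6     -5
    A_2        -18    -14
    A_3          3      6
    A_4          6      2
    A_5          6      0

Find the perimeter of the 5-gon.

64

|A_1A_2| = √((-12)² + (-9)²) = √225 = 15
|A_2A_3| = √((21)² + (20)²) = √841 = 29
|A_3A_4| = √((3)² + (-4)²) = √25 = 5
|A_4A_5| = √((0)² + (-2)²) = √4 = 2
|A_5A_1| = √((-12)² + (-5)²) = √169 = 13
Perimeter = 15 + 29 + 5 + 2 + 13 = 64.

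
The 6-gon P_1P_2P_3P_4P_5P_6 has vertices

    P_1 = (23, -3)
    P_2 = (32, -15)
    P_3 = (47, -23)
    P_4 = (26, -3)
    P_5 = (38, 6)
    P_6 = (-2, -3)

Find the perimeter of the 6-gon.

142

|P_1P_2| = √((9)² + (-12)²) = √225 = 15
|P_2P_3| = √((15)² + (-8)²) = √289 = 17
|P_3P_4| = √((-21)² + (20)²) = √841 = 29
|P_4P_5| = √((12)² + (9)²) = √225 = 15
|P_5P_6| = √((-40)² + (-9)²) = √1681 = 41
|P_6P_1| = √((25)² + (0)²) = √625 = 25
Perimeter = 15 + 17 + 29 + 15 + 41 + 25 = 142.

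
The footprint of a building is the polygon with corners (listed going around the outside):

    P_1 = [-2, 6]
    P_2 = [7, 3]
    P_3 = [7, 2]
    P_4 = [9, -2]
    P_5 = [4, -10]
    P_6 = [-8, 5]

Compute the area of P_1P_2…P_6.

133.5

Apply the surveyor's formula: 2A = Σ (x_i·y_{i+1} − x_{i+1}·y_i), indices taken mod 6.
Σ = (-48) + (-7) + (-32) + (-82) + (-60) + (-38) = -267
Area = |Σ|/2 = 133.5.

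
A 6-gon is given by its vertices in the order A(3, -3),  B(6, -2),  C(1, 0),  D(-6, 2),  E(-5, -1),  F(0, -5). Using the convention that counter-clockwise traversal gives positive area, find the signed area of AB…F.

36

Σ = (12) + (2) + (2) + (16) + (25) + (15) = 72
Signed area = Σ/2 = 36 (positive ⇒ counter-clockwise traversal).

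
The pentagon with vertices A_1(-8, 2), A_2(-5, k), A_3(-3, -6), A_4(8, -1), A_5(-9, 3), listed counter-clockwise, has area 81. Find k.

-10

The doubled signed area Σ (x_i y_{i+1} − x_{i+1} y_i) is linear in k.
With k=0 it equals 112; the coefficient of k is -5 (from the two edges through A_2).
So -5·k + 112 = 2·81 = 162 ⇒ k = -10.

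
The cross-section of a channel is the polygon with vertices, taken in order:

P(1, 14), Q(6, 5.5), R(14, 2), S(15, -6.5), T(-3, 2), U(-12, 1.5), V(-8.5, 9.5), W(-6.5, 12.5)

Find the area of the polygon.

241.875

Cross-terms: -78.5, -65, -121, 10.5, 19.5, -101.25, -44.5, -103.5  ⇒  Σ = -483.75
Area = |Σ|/2 = 241.875.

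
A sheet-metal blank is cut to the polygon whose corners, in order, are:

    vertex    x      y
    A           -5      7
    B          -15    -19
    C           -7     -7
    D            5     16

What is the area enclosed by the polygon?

105

Apply the shoelace formula: 2A = Σ (x_i·y_{i+1} − x_{i+1}·y_i), indices taken mod 4.
A→B: (-5)(-19) − (-15)(7) = 200
B→C: (-15)(-7) − (-7)(-19) = -28
C→D: (-7)(16) − (5)(-7) = -77
D→A: (5)(7) − (-5)(16) = 115
Σ = 210
Area = |Σ|/2 = 105.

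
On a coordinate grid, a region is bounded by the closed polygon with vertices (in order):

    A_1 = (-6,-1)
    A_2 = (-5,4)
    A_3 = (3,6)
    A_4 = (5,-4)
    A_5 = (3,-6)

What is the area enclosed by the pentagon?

A_1→A_2: (-6)(4) − (-5)(-1) = -29
A_2→A_3: (-5)(6) − (3)(4) = -42
A_3→A_4: (3)(-4) − (5)(6) = -42
A_4→A_5: (5)(-6) − (3)(-4) = -18
A_5→A_1: (3)(-1) − (-6)(-6) = -39
Σ = -170
Area = |Σ|/2 = 85.

85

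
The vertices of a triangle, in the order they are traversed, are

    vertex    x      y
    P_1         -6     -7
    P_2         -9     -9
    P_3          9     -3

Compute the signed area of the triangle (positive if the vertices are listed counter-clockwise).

Apply the shoelace (surveyor's) formula: 2A = Σ (x_i·y_{i+1} − x_{i+1}·y_i), indices taken mod 3.
Cross-terms: -9, 108, -81  ⇒  Σ = 18
Signed area = Σ/2 = 9 (positive ⇒ counter-clockwise traversal).

9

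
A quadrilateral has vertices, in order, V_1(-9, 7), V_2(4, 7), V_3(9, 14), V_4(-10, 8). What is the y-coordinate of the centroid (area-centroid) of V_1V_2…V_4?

Apply the shoelace (surveyor's) formula. First the cross-terms c_i = x_i·y_{i+1} − x_{i+1}·y_i:
  -91, -7, 212, 2  ⇒  2A = 116, A = 58.
Then Σ (y_i + y_{i+1})·c_i = 3273, so ȳ = 3273 / (6·58) = 1091/116.

1091/116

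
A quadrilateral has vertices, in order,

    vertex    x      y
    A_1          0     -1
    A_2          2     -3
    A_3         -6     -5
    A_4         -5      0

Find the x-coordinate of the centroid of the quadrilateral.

-61/23

Apply the shoelace (surveyor's) formula. First the cross-terms c_i = x_i·y_{i+1} − x_{i+1}·y_i:
  2, -28, -25, 5  ⇒  2A = -46, A = -23.
Then Σ (x_i + x_{i+1})·c_i = 366, so x̄ = 366 / (6·(-23)) = -61/23.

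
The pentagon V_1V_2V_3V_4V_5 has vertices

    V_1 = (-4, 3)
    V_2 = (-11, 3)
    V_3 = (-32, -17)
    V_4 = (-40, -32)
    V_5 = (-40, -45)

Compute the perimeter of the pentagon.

126

|V_1V_2| = √((-7)² + (0)²) = √49 = 7
|V_2V_3| = √((-21)² + (-20)²) = √841 = 29
|V_3V_4| = √((-8)² + (-15)²) = √289 = 17
|V_4V_5| = √((0)² + (-13)²) = √169 = 13
|V_5V_1| = √((36)² + (48)²) = √3600 = 60
Perimeter = 7 + 29 + 17 + 13 + 60 = 126.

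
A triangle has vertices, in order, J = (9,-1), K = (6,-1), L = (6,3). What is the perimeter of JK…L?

12

|JK| = √((-3)² + (0)²) = √9 = 3
|KL| = √((0)² + (4)²) = √16 = 4
|LJ| = √((3)² + (-4)²) = √25 = 5
Perimeter = 3 + 4 + 5 = 12.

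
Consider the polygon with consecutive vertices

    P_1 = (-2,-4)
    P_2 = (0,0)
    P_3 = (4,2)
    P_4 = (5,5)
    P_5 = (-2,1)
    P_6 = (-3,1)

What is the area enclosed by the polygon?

20

Cross-terms: 0, 0, 10, 15, 1, 14  ⇒  Σ = 40
Area = |Σ|/2 = 20.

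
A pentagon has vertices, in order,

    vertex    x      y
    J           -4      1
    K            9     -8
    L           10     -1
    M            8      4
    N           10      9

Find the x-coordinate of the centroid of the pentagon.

53/11

Apply the surveyor's formula. First the cross-terms c_i = x_i·y_{i+1} − x_{i+1}·y_i:
  23, 71, 48, 32, 46  ⇒  2A = 220, A = 110.
Then Σ (x_i + x_{i+1})·c_i = 3180, so x̄ = 3180 / (6·110) = 53/11.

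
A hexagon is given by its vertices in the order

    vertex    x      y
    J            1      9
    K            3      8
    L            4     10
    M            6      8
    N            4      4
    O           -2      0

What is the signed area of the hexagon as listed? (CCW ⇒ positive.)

-33.5

Apply the surveyor's formula: 2A = Σ (x_i·y_{i+1} − x_{i+1}·y_i), indices taken mod 6.
Cross-terms: -19, -2, -28, -8, 8, -18  ⇒  Σ = -67
Signed area = Σ/2 = -33.5 (negative ⇒ clockwise traversal).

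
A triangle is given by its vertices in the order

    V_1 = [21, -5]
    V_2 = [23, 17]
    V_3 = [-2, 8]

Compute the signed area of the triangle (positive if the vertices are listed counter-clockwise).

266

Apply the shoelace formula: 2A = Σ (x_i·y_{i+1} − x_{i+1}·y_i), indices taken mod 3.
Cross-terms: 472, 218, -158  ⇒  Σ = 532
Signed area = Σ/2 = 266 (positive ⇒ counter-clockwise traversal).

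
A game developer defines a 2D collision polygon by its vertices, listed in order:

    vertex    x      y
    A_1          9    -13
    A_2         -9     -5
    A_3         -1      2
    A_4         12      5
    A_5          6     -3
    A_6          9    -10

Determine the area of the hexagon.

170

A_1→A_2: (9)(-5) − (-9)(-13) = -162
A_2→A_3: (-9)(2) − (-1)(-5) = -23
A_3→A_4: (-1)(5) − (12)(2) = -29
A_4→A_5: (12)(-3) − (6)(5) = -66
A_5→A_6: (6)(-10) − (9)(-3) = -33
A_6→A_1: (9)(-13) − (9)(-10) = -27
Σ = -340
Area = |Σ|/2 = 170.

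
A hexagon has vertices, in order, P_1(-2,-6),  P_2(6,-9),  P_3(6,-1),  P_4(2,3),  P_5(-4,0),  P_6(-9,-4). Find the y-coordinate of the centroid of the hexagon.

Apply the shoelace (surveyor's) formula. First the cross-terms c_i = x_i·y_{i+1} − x_{i+1}·y_i:
  54, 48, 20, 12, 16, 46  ⇒  2A = 196, A = 98.
Then Σ (y_i + y_{i+1})·c_i = -1738, so ȳ = -1738 / (6·98) = -869/294.

-869/294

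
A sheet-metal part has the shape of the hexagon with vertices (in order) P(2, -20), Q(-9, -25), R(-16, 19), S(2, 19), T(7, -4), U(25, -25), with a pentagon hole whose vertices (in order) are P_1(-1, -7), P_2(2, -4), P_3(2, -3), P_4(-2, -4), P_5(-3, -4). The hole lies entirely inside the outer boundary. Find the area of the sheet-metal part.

Outer boundary:
Cross-terms: -230, -571, -342, -141, -75, -450  ⇒  Σ = -1809
Area = |Σ|/2 = 904.5.
Hole:
P_1→P_2: (-1)(-4) − (2)(-7) = 18
P_2→P_3: (2)(-3) − (2)(-4) = 2
P_3→P_4: (2)(-4) − (-2)(-3) = -14
P_4→P_5: (-2)(-4) − (-3)(-4) = -4
P_5→P_1: (-3)(-7) − (-1)(-4) = 17
Σ = 19
Area = |Σ|/2 = 9.5.
Net area = 904.5 − 9.5 = 895.

895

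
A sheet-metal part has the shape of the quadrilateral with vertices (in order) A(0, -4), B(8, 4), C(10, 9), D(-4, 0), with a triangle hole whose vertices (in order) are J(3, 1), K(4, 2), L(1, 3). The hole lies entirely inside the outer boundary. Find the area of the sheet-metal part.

56

Outer boundary:
A→B: (0)(4) − (8)(-4) = 32
B→C: (8)(9) − (10)(4) = 32
C→D: (10)(0) − (-4)(9) = 36
D→A: (-4)(-4) − (0)(0) = 16
Σ = 116
Area = |Σ|/2 = 58.
Hole:
Apply the shoelace formula: 2A = Σ (x_i·y_{i+1} − x_{i+1}·y_i), indices taken mod 3.
Σ = (2) + (10) + (-8) = 4
Area = |Σ|/2 = 2.
Net area = 58 − 2 = 56.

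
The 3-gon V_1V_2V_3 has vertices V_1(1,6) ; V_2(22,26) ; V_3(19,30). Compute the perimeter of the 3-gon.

64

|V_1V_2| = √((21)² + (20)²) = √841 = 29
|V_2V_3| = √((-3)² + (4)²) = √25 = 5
|V_3V_1| = √((-18)² + (-24)²) = √900 = 30
Perimeter = 29 + 5 + 30 = 64.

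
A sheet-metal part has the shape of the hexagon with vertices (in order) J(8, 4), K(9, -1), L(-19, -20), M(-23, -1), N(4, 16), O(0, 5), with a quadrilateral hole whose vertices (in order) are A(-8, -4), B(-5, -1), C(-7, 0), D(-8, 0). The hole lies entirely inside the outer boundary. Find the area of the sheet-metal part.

527.5

Outer boundary:
Σ = (-44) + (-199) + (-441) + (-364) + (20) + (-40) = -1068
Area = |Σ|/2 = 534.
Hole:
Apply the shoelace formula: 2A = Σ (x_i·y_{i+1} − x_{i+1}·y_i), indices taken mod 4.
Σ = (-12) + (-7) + (0) + (32) = 13
Area = |Σ|/2 = 6.5.
Net area = 534 − 6.5 = 527.5.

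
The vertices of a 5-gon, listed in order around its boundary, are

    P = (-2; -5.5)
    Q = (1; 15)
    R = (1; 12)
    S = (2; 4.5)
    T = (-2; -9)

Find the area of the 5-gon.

31.5

P→Q: (-2)(15) − (1)(-5.5) = -24.5
Q→R: (1)(12) − (1)(15) = -3
R→S: (1)(4.5) − (2)(12) = -19.5
S→T: (2)(-9) − (-2)(4.5) = -9
T→P: (-2)(-5.5) − (-2)(-9) = -7
Σ = -63
Area = |Σ|/2 = 31.5.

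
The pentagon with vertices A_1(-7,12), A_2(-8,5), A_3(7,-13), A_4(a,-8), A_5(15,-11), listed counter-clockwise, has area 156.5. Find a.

8

The doubled signed area Σ (x_i y_{i+1} − x_{i+1} y_i) is linear in a.
With a=0 it equals 297; the coefficient of a is 2 (from the two edges through A_4).
So 2·a + 297 = 2·156.5 = 313 ⇒ a = 8.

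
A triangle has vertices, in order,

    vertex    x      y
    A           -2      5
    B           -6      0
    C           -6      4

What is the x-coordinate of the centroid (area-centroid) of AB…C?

-14/3

Apply the shoelace (surveyor's) formula. First the cross-terms c_i = x_i·y_{i+1} − x_{i+1}·y_i:
  30, -24, -22  ⇒  2A = -16, A = -8.
Then Σ (x_i + x_{i+1})·c_i = 224, so x̄ = 224 / (6·(-8)) = -14/3.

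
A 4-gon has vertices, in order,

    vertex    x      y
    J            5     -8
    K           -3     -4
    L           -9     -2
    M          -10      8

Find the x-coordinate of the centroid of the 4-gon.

-130/27

Apply Gauss's area formula. First the cross-terms c_i = x_i·y_{i+1} − x_{i+1}·y_i:
  -44, -30, -92, 40  ⇒  2A = -126, A = -63.
Then Σ (x_i + x_{i+1})·c_i = 1820, so x̄ = 1820 / (6·(-63)) = -130/27.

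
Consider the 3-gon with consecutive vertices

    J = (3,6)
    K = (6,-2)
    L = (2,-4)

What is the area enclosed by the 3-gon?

Apply Gauss's area formula: 2A = Σ (x_i·y_{i+1} − x_{i+1}·y_i), indices taken mod 3.
Σ = (-42) + (-20) + (24) = -38
Area = |Σ|/2 = 19.

19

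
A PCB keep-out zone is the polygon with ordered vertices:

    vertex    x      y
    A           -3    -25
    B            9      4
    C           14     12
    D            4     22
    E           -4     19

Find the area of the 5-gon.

423

Cross-terms: 213, 52, 260, 164, 157  ⇒  Σ = 846
Area = |Σ|/2 = 423.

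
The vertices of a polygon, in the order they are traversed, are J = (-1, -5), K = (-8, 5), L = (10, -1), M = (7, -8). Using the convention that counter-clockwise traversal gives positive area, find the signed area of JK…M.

Apply the surveyor's formula: 2A = Σ (x_i·y_{i+1} − x_{i+1}·y_i), indices taken mod 4.
J→K: (-1)(5) − (-8)(-5) = -45
K→L: (-8)(-1) − (10)(5) = -42
L→M: (10)(-8) − (7)(-1) = -73
M→J: (7)(-5) − (-1)(-8) = -43
Σ = -203
Signed area = Σ/2 = -101.5 (negative ⇒ clockwise traversal).

-101.5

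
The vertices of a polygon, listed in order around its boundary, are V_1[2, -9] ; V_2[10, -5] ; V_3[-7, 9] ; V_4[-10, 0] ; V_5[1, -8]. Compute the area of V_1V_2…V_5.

V_1→V_2: (2)(-5) − (10)(-9) = 80
V_2→V_3: (10)(9) − (-7)(-5) = 55
V_3→V_4: (-7)(0) − (-10)(9) = 90
V_4→V_5: (-10)(-8) − (1)(0) = 80
V_5→V_1: (1)(-9) − (2)(-8) = 7
Σ = 312
Area = |Σ|/2 = 156.

156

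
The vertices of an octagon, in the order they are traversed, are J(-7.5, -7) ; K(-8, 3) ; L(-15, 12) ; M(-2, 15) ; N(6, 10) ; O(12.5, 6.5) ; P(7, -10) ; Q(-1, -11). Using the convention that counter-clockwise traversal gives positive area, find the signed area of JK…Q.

Apply the shoelace formula: 2A = Σ (x_i·y_{i+1} − x_{i+1}·y_i), indices taken mod 8.
J→K: (-7.5)(3) − (-8)(-7) = -78.5
K→L: (-8)(12) − (-15)(3) = -51
L→M: (-15)(15) − (-2)(12) = -201
M→N: (-2)(10) − (6)(15) = -110
N→O: (6)(6.5) − (12.5)(10) = -86
O→P: (12.5)(-10) − (7)(6.5) = -170.5
P→Q: (7)(-11) − (-1)(-10) = -87
Q→J: (-1)(-7) − (-7.5)(-11) = -75.5
Σ = -859.5
Signed area = Σ/2 = -429.75 (negative ⇒ clockwise traversal).

-429.75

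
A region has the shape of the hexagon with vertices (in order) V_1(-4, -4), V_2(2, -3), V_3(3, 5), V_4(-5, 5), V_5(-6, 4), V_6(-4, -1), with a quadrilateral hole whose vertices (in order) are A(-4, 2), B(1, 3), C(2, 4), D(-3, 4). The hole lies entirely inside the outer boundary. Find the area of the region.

54.5

Outer boundary:
Cross-terms: 20, 19, 40, 10, 22, 12  ⇒  Σ = 123
Area = |Σ|/2 = 61.5.
Hole:
Apply the shoelace (surveyor's) formula: 2A = Σ (x_i·y_{i+1} − x_{i+1}·y_i), indices taken mod 4.
A→B: (-4)(3) − (1)(2) = -14
B→C: (1)(4) − (2)(3) = -2
C→D: (2)(4) − (-3)(4) = 20
D→A: (-3)(2) − (-4)(4) = 10
Σ = 14
Area = |Σ|/2 = 7.
Net area = 61.5 − 7 = 54.5.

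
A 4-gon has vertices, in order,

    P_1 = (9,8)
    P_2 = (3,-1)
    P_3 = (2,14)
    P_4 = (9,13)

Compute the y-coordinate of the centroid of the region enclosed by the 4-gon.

1652/201

Apply Gauss's area formula. First the cross-terms c_i = x_i·y_{i+1} − x_{i+1}·y_i:
  -33, 44, -100, -45  ⇒  2A = -134, A = -67.
Then Σ (y_i + y_{i+1})·c_i = -3304, so ȳ = -3304 / (6·(-67)) = 1652/201.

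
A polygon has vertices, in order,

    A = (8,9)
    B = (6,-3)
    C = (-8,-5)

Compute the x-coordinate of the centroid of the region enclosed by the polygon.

Apply the shoelace formula. First the cross-terms c_i = x_i·y_{i+1} − x_{i+1}·y_i:
  -78, -54, -32  ⇒  2A = -164, A = -82.
Then Σ (x_i + x_{i+1})·c_i = -984, so x̄ = -984 / (6·(-82)) = 2.

2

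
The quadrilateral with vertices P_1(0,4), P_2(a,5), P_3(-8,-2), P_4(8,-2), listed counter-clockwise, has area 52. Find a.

0

Write out the shoelace sum; only the two edges meeting at P_2 involve a:
2·Area = [(0·5 − a·4) + (a·(-2) − (-8)·5)] + 64
       = -6·a + 104 = 104
⇒ a = 0.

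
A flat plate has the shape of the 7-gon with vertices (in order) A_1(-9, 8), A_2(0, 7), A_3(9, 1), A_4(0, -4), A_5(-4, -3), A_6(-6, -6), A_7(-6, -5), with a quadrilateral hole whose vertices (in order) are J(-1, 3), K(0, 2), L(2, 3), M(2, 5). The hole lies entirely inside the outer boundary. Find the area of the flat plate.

Outer boundary:
A_1→A_2: (-9)(7) − (0)(8) = -63
A_2→A_3: (0)(1) − (9)(7) = -63
A_3→A_4: (9)(-4) − (0)(1) = -36
A_4→A_5: (0)(-3) − (-4)(-4) = -16
A_5→A_6: (-4)(-6) − (-6)(-3) = 6
A_6→A_7: (-6)(-5) − (-6)(-6) = -6
A_7→A_1: (-6)(8) − (-9)(-5) = -93
Σ = -271
Area = |Σ|/2 = 135.5.
Hole:
Apply Gauss's area formula: 2A = Σ (x_i·y_{i+1} − x_{i+1}·y_i), indices taken mod 4.
Σ = (-2) + (-4) + (4) + (11) = 9
Area = |Σ|/2 = 4.5.
Net area = 135.5 − 4.5 = 131.

131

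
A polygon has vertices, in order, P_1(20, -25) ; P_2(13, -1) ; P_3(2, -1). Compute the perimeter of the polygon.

|P_1P_2| = √((-7)² + (24)²) = √625 = 25
|P_2P_3| = √((-11)² + (0)²) = √121 = 11
|P_3P_1| = √((18)² + (-24)²) = √900 = 30
Perimeter = 25 + 11 + 30 = 66.

66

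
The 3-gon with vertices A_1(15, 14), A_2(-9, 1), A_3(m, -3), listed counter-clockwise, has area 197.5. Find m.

The doubled signed area Σ (x_i y_{i+1} − x_{i+1} y_i) is linear in m.
With m=0 it equals 213; the coefficient of m is 13 (from the two edges through A_3).
So 13·m + 213 = 2·197.5 = 395 ⇒ m = 14.

14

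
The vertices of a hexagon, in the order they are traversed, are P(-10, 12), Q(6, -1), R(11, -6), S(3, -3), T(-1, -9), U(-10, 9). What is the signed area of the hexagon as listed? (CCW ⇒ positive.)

-130.5

P→Q: (-10)(-1) − (6)(12) = -62
Q→R: (6)(-6) − (11)(-1) = -25
R→S: (11)(-3) − (3)(-6) = -15
S→T: (3)(-9) − (-1)(-3) = -30
T→U: (-1)(9) − (-10)(-9) = -99
U→P: (-10)(12) − (-10)(9) = -30
Σ = -261
Signed area = Σ/2 = -130.5 (negative ⇒ clockwise traversal).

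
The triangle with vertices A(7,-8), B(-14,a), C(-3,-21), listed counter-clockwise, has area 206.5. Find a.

6

The doubled signed area Σ (x_i y_{i+1} − x_{i+1} y_i) is linear in a.
With a=0 it equals 353; the coefficient of a is 10 (from the two edges through B).
So 10·a + 353 = 2·206.5 = 413 ⇒ a = 6.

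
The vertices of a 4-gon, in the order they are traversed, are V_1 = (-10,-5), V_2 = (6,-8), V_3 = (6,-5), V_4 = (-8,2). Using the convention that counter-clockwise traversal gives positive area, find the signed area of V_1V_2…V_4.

Cross-terms: 110, 18, -28, 60  ⇒  Σ = 160
Signed area = Σ/2 = 80 (positive ⇒ counter-clockwise traversal).

80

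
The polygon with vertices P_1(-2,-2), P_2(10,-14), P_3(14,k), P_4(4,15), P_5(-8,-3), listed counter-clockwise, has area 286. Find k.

0

Write out the shoelace sum; only the two edges meeting at P_3 involve k:
2·Area = [(10·k − 14·(-14)) + (14·15 − 4·k)] + 166
       = 6·k + 572 = 572
⇒ k = 0.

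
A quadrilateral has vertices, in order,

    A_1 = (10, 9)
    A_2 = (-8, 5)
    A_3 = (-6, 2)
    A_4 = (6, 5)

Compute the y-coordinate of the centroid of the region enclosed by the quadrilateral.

16/3

Apply the shoelace formula. First the cross-terms c_i = x_i·y_{i+1} − x_{i+1}·y_i:
  122, 14, -42, 4  ⇒  2A = 98, A = 49.
Then Σ (y_i + y_{i+1})·c_i = 1568, so ȳ = 1568 / (6·49) = 16/3.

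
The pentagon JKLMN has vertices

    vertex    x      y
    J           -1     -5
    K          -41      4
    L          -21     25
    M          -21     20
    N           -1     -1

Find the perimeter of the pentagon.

108

|JK| = √((-40)² + (9)²) = √1681 = 41
|KL| = √((20)² + (21)²) = √841 = 29
|LM| = √((0)² + (-5)²) = √25 = 5
|MN| = √((20)² + (-21)²) = √841 = 29
|NJ| = √((0)² + (-4)²) = √16 = 4
Perimeter = 41 + 29 + 5 + 29 + 4 = 108.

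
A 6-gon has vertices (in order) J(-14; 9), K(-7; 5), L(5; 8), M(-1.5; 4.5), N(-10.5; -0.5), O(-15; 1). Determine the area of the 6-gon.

Apply the shoelace formula: 2A = Σ (x_i·y_{i+1} − x_{i+1}·y_i), indices taken mod 6.
Σ = (-7) + (-81) + (34.5) + (48) + (-18) + (-121) = -144.5
Area = |Σ|/2 = 72.25.

72.25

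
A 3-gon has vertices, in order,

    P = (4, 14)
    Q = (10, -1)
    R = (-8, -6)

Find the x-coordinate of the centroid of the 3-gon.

2

Apply the shoelace formula. First the cross-terms c_i = x_i·y_{i+1} − x_{i+1}·y_i:
  -144, -68, -88  ⇒  2A = -300, A = -150.
Then Σ (x_i + x_{i+1})·c_i = -1800, so x̄ = -1800 / (6·(-150)) = 2.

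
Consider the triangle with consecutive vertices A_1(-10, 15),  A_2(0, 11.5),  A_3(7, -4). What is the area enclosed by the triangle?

65.25

Σ = (-115) + (-80.5) + (65) = -130.5
Area = |Σ|/2 = 65.25.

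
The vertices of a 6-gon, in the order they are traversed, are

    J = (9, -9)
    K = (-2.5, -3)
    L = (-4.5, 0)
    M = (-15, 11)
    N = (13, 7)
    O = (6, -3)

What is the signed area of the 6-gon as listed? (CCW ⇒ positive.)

-234.25

Σ = (-49.5) + (-13.5) + (-49.5) + (-248) + (-81) + (-27) = -468.5
Signed area = Σ/2 = -234.25 (negative ⇒ clockwise traversal).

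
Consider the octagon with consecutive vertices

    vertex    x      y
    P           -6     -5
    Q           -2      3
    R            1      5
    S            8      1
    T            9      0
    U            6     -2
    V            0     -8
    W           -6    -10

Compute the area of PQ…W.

Σ = (-28) + (-13) + (-39) + (-9) + (-18) + (-48) + (-48) + (-30) = -233
Area = |Σ|/2 = 116.5.

116.5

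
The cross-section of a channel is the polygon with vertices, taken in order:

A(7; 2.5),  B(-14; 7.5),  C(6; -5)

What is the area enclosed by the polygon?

Apply the surveyor's formula: 2A = Σ (x_i·y_{i+1} − x_{i+1}·y_i), indices taken mod 3.
Σ = (87.5) + (25) + (50) = 162.5
Area = |Σ|/2 = 81.25.

81.25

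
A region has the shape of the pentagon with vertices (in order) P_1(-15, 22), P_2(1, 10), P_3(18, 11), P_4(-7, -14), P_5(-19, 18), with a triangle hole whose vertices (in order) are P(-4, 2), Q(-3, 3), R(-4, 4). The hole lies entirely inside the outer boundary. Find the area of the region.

Outer boundary:
Σ = (-172) + (-169) + (-175) + (-392) + (-148) = -1056
Area = |Σ|/2 = 528.
Hole:
Apply the shoelace (surveyor's) formula: 2A = Σ (x_i·y_{i+1} − x_{i+1}·y_i), indices taken mod 3.
Σ = (-6) + (0) + (8) = 2
Area = |Σ|/2 = 1.
Net area = 528 − 1 = 527.

527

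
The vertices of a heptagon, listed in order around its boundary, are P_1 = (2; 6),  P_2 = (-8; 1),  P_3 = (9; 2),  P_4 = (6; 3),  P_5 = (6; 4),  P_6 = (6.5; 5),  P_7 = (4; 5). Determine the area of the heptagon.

Apply the surveyor's formula: 2A = Σ (x_i·y_{i+1} − x_{i+1}·y_i), indices taken mod 7.
Cross-terms: 50, -25, 15, 6, 4, 12.5, 14  ⇒  Σ = 76.5
Area = |Σ|/2 = 38.25.

38.25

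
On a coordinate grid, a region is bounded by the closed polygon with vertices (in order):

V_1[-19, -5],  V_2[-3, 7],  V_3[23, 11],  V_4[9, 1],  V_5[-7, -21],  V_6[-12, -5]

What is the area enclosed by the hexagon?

Cross-terms: -148, -194, -76, -182, -217, -35  ⇒  Σ = -852
Area = |Σ|/2 = 426.

426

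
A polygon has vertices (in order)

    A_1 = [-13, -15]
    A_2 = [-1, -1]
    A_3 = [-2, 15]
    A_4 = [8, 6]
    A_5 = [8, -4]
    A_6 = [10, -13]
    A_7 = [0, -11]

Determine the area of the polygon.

274

Σ = (-2) + (-17) + (-132) + (-80) + (-64) + (-110) + (-143) = -548
Area = |Σ|/2 = 274.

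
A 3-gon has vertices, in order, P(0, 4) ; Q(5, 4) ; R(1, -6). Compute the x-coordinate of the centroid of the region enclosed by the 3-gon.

Apply the surveyor's formula. First the cross-terms c_i = x_i·y_{i+1} − x_{i+1}·y_i:
  -20, -34, 4  ⇒  2A = -50, A = -25.
Then Σ (x_i + x_{i+1})·c_i = -300, so x̄ = -300 / (6·(-25)) = 2.

2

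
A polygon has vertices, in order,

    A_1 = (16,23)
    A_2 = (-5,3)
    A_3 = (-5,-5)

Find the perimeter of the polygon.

72

|A_1A_2| = √((-21)² + (-20)²) = √841 = 29
|A_2A_3| = √((0)² + (-8)²) = √64 = 8
|A_3A_1| = √((21)² + (28)²) = √1225 = 35
Perimeter = 29 + 8 + 35 = 72.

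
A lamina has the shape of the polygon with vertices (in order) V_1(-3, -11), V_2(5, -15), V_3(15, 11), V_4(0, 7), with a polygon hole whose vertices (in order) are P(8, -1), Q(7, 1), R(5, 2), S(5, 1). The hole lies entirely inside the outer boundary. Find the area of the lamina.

Outer boundary:
Apply Gauss's area formula: 2A = Σ (x_i·y_{i+1} − x_{i+1}·y_i), indices taken mod 4.
Cross-terms: 100, 280, 105, 21  ⇒  Σ = 506
Area = |Σ|/2 = 253.
Hole:
P→Q: (8)(1) − (7)(-1) = 15
Q→R: (7)(2) − (5)(1) = 9
R→S: (5)(1) − (5)(2) = -5
S→P: (5)(-1) − (8)(1) = -13
Σ = 6
Area = |Σ|/2 = 3.
Net area = 253 − 3 = 250.

250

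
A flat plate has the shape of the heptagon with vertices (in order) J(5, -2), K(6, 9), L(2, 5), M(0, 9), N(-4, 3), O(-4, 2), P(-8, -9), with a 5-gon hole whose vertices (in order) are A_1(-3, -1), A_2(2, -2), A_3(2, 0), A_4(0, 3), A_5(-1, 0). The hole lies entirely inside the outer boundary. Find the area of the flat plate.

Outer boundary:
Cross-terms: 57, 12, 18, 36, 4, 52, 61  ⇒  Σ = 240
Area = |Σ|/2 = 120.
Hole:
Apply Gauss's area formula: 2A = Σ (x_i·y_{i+1} − x_{i+1}·y_i), indices taken mod 5.
Σ = (8) + (4) + (6) + (3) + (1) = 22
Area = |Σ|/2 = 11.
Net area = 120 − 11 = 109.

109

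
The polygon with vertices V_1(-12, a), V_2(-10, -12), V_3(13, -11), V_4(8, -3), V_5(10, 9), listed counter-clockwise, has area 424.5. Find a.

9

Write out the shoelace sum; only the two edges meeting at V_1 involve a:
2·Area = [(10·a − (-12)·9) + ((-12)·(-12) − (-10)·a)] + 417
       = 20·a + 669 = 849
⇒ a = 9.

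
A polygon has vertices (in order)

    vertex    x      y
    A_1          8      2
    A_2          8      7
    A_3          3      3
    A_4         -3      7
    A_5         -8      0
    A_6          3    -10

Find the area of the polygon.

147.5

Apply the surveyor's formula: 2A = Σ (x_i·y_{i+1} − x_{i+1}·y_i), indices taken mod 6.
Cross-terms: 40, 3, 30, 56, 80, 86  ⇒  Σ = 295
Area = |Σ|/2 = 147.5.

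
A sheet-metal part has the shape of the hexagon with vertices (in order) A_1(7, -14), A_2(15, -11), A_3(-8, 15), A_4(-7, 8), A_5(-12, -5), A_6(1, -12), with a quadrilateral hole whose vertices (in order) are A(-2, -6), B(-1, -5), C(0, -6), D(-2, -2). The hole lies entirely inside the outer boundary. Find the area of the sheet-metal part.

327.5

Outer boundary:
Σ = (133) + (137) + (41) + (131) + (149) + (70) = 661
Area = |Σ|/2 = 330.5.
Hole:
Σ = (4) + (6) + (-12) + (8) = 6
Area = |Σ|/2 = 3.
Net area = 330.5 − 3 = 327.5.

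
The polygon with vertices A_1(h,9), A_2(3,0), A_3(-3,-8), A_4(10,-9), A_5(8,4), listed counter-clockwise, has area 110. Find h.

5

The doubled signed area Σ (x_i y_{i+1} − x_{i+1} y_i) is linear in h.
With h=0 it equals 240; the coefficient of h is -4 (from the two edges through A_1).
So -4·h + 240 = 2·110 = 220 ⇒ h = 5.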